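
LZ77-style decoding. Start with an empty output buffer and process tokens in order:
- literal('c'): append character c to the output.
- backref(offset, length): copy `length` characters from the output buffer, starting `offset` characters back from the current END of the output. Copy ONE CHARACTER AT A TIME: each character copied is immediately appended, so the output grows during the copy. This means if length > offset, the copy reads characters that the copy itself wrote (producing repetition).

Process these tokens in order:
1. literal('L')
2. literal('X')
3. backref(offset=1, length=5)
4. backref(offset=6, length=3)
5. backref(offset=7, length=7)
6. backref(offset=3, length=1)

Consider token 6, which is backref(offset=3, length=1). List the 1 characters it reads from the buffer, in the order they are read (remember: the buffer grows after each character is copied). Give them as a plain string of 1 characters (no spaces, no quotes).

Answer: X

Derivation:
Token 1: literal('L'). Output: "L"
Token 2: literal('X'). Output: "LX"
Token 3: backref(off=1, len=5) (overlapping!). Copied 'XXXXX' from pos 1. Output: "LXXXXXX"
Token 4: backref(off=6, len=3). Copied 'XXX' from pos 1. Output: "LXXXXXXXXX"
Token 5: backref(off=7, len=7). Copied 'XXXXXXX' from pos 3. Output: "LXXXXXXXXXXXXXXXX"
Token 6: backref(off=3, len=1). Buffer before: "LXXXXXXXXXXXXXXXX" (len 17)
  byte 1: read out[14]='X', append. Buffer now: "LXXXXXXXXXXXXXXXXX"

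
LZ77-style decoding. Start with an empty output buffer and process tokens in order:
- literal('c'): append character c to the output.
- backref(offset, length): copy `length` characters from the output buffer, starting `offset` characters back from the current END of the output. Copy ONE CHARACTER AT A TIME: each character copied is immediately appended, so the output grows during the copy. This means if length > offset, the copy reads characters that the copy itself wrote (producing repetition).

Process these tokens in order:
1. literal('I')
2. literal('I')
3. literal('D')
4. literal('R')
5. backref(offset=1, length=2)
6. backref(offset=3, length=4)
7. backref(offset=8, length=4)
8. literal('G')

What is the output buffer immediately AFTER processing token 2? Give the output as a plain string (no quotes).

Answer: II

Derivation:
Token 1: literal('I'). Output: "I"
Token 2: literal('I'). Output: "II"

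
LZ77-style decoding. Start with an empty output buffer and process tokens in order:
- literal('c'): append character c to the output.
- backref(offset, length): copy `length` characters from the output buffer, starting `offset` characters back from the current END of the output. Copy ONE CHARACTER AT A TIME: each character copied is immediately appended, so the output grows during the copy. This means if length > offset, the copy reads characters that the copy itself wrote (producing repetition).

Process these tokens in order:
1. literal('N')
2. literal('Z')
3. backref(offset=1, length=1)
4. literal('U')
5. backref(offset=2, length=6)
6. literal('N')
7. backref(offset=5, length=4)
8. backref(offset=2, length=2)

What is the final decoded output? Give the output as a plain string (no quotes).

Answer: NZZUZUZUZUNZUZUZU

Derivation:
Token 1: literal('N'). Output: "N"
Token 2: literal('Z'). Output: "NZ"
Token 3: backref(off=1, len=1). Copied 'Z' from pos 1. Output: "NZZ"
Token 4: literal('U'). Output: "NZZU"
Token 5: backref(off=2, len=6) (overlapping!). Copied 'ZUZUZU' from pos 2. Output: "NZZUZUZUZU"
Token 6: literal('N'). Output: "NZZUZUZUZUN"
Token 7: backref(off=5, len=4). Copied 'ZUZU' from pos 6. Output: "NZZUZUZUZUNZUZU"
Token 8: backref(off=2, len=2). Copied 'ZU' from pos 13. Output: "NZZUZUZUZUNZUZUZU"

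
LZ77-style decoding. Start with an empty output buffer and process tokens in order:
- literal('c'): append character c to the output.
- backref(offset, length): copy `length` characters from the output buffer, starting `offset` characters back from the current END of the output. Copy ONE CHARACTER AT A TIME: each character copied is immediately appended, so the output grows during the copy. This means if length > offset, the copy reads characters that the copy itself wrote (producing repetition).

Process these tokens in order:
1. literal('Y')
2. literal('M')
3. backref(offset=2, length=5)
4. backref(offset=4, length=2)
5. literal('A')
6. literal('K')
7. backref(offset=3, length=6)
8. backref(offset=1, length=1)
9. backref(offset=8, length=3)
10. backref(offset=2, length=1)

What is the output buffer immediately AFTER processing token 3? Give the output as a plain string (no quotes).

Answer: YMYMYMY

Derivation:
Token 1: literal('Y'). Output: "Y"
Token 2: literal('M'). Output: "YM"
Token 3: backref(off=2, len=5) (overlapping!). Copied 'YMYMY' from pos 0. Output: "YMYMYMY"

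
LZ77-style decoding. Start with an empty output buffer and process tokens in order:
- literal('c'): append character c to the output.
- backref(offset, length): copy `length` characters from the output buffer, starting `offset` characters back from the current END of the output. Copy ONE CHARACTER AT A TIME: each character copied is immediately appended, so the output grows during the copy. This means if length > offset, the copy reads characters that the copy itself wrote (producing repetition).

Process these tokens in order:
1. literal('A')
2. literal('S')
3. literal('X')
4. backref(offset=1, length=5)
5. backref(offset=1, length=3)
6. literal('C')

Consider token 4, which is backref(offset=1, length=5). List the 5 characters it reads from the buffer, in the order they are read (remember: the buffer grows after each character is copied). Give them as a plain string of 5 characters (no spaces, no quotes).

Token 1: literal('A'). Output: "A"
Token 2: literal('S'). Output: "AS"
Token 3: literal('X'). Output: "ASX"
Token 4: backref(off=1, len=5). Buffer before: "ASX" (len 3)
  byte 1: read out[2]='X', append. Buffer now: "ASXX"
  byte 2: read out[3]='X', append. Buffer now: "ASXXX"
  byte 3: read out[4]='X', append. Buffer now: "ASXXXX"
  byte 4: read out[5]='X', append. Buffer now: "ASXXXXX"
  byte 5: read out[6]='X', append. Buffer now: "ASXXXXXX"

Answer: XXXXX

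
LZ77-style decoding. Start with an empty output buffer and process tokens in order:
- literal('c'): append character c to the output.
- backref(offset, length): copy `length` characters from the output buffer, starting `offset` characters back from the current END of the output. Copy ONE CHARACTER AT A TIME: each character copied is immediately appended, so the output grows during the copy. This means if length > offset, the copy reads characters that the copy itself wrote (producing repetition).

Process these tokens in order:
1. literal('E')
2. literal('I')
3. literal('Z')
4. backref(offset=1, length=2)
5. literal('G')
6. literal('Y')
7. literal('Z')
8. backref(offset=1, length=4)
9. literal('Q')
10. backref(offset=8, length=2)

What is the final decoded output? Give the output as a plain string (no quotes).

Token 1: literal('E'). Output: "E"
Token 2: literal('I'). Output: "EI"
Token 3: literal('Z'). Output: "EIZ"
Token 4: backref(off=1, len=2) (overlapping!). Copied 'ZZ' from pos 2. Output: "EIZZZ"
Token 5: literal('G'). Output: "EIZZZG"
Token 6: literal('Y'). Output: "EIZZZGY"
Token 7: literal('Z'). Output: "EIZZZGYZ"
Token 8: backref(off=1, len=4) (overlapping!). Copied 'ZZZZ' from pos 7. Output: "EIZZZGYZZZZZ"
Token 9: literal('Q'). Output: "EIZZZGYZZZZZQ"
Token 10: backref(off=8, len=2). Copied 'GY' from pos 5. Output: "EIZZZGYZZZZZQGY"

Answer: EIZZZGYZZZZZQGY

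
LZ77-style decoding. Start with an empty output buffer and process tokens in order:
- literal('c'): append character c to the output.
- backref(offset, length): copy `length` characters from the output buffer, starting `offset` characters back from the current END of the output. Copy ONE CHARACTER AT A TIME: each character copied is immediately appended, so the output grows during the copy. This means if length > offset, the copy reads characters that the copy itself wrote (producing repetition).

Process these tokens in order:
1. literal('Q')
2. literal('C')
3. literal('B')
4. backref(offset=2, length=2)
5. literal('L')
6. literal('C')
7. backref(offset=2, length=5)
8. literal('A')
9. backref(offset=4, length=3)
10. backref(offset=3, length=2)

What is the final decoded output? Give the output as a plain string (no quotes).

Answer: QCBCBLCLCLCLALCLLC

Derivation:
Token 1: literal('Q'). Output: "Q"
Token 2: literal('C'). Output: "QC"
Token 3: literal('B'). Output: "QCB"
Token 4: backref(off=2, len=2). Copied 'CB' from pos 1. Output: "QCBCB"
Token 5: literal('L'). Output: "QCBCBL"
Token 6: literal('C'). Output: "QCBCBLC"
Token 7: backref(off=2, len=5) (overlapping!). Copied 'LCLCL' from pos 5. Output: "QCBCBLCLCLCL"
Token 8: literal('A'). Output: "QCBCBLCLCLCLA"
Token 9: backref(off=4, len=3). Copied 'LCL' from pos 9. Output: "QCBCBLCLCLCLALCL"
Token 10: backref(off=3, len=2). Copied 'LC' from pos 13. Output: "QCBCBLCLCLCLALCLLC"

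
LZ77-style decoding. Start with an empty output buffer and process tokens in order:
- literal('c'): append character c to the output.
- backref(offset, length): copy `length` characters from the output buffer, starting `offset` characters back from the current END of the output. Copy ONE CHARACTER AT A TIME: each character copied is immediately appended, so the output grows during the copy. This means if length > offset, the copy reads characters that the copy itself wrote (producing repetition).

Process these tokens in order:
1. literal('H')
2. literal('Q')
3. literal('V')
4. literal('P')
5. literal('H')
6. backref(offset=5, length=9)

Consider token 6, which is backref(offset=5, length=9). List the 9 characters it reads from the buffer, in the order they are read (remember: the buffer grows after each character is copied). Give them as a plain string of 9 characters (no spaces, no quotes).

Token 1: literal('H'). Output: "H"
Token 2: literal('Q'). Output: "HQ"
Token 3: literal('V'). Output: "HQV"
Token 4: literal('P'). Output: "HQVP"
Token 5: literal('H'). Output: "HQVPH"
Token 6: backref(off=5, len=9). Buffer before: "HQVPH" (len 5)
  byte 1: read out[0]='H', append. Buffer now: "HQVPHH"
  byte 2: read out[1]='Q', append. Buffer now: "HQVPHHQ"
  byte 3: read out[2]='V', append. Buffer now: "HQVPHHQV"
  byte 4: read out[3]='P', append. Buffer now: "HQVPHHQVP"
  byte 5: read out[4]='H', append. Buffer now: "HQVPHHQVPH"
  byte 6: read out[5]='H', append. Buffer now: "HQVPHHQVPHH"
  byte 7: read out[6]='Q', append. Buffer now: "HQVPHHQVPHHQ"
  byte 8: read out[7]='V', append. Buffer now: "HQVPHHQVPHHQV"
  byte 9: read out[8]='P', append. Buffer now: "HQVPHHQVPHHQVP"

Answer: HQVPHHQVP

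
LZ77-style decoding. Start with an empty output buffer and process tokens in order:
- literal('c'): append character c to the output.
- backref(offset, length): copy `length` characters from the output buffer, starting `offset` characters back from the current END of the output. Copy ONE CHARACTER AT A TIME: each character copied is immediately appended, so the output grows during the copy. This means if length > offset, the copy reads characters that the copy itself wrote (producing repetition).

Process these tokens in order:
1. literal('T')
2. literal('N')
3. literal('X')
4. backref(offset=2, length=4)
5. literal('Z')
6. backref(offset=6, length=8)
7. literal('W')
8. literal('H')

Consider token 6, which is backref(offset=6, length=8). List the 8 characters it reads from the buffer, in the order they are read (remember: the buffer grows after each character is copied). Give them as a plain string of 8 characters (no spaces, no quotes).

Answer: XNXNXZXN

Derivation:
Token 1: literal('T'). Output: "T"
Token 2: literal('N'). Output: "TN"
Token 3: literal('X'). Output: "TNX"
Token 4: backref(off=2, len=4) (overlapping!). Copied 'NXNX' from pos 1. Output: "TNXNXNX"
Token 5: literal('Z'). Output: "TNXNXNXZ"
Token 6: backref(off=6, len=8). Buffer before: "TNXNXNXZ" (len 8)
  byte 1: read out[2]='X', append. Buffer now: "TNXNXNXZX"
  byte 2: read out[3]='N', append. Buffer now: "TNXNXNXZXN"
  byte 3: read out[4]='X', append. Buffer now: "TNXNXNXZXNX"
  byte 4: read out[5]='N', append. Buffer now: "TNXNXNXZXNXN"
  byte 5: read out[6]='X', append. Buffer now: "TNXNXNXZXNXNX"
  byte 6: read out[7]='Z', append. Buffer now: "TNXNXNXZXNXNXZ"
  byte 7: read out[8]='X', append. Buffer now: "TNXNXNXZXNXNXZX"
  byte 8: read out[9]='N', append. Buffer now: "TNXNXNXZXNXNXZXN"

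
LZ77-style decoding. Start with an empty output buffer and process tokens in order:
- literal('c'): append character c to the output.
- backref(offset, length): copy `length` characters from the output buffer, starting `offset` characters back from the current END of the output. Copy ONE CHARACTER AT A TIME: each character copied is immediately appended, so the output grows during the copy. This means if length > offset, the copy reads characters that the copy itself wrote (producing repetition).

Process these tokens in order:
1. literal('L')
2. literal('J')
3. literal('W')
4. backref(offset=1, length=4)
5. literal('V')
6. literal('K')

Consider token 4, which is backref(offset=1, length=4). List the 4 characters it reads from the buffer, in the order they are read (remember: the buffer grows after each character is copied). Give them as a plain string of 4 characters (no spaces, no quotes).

Token 1: literal('L'). Output: "L"
Token 2: literal('J'). Output: "LJ"
Token 3: literal('W'). Output: "LJW"
Token 4: backref(off=1, len=4). Buffer before: "LJW" (len 3)
  byte 1: read out[2]='W', append. Buffer now: "LJWW"
  byte 2: read out[3]='W', append. Buffer now: "LJWWW"
  byte 3: read out[4]='W', append. Buffer now: "LJWWWW"
  byte 4: read out[5]='W', append. Buffer now: "LJWWWWW"

Answer: WWWW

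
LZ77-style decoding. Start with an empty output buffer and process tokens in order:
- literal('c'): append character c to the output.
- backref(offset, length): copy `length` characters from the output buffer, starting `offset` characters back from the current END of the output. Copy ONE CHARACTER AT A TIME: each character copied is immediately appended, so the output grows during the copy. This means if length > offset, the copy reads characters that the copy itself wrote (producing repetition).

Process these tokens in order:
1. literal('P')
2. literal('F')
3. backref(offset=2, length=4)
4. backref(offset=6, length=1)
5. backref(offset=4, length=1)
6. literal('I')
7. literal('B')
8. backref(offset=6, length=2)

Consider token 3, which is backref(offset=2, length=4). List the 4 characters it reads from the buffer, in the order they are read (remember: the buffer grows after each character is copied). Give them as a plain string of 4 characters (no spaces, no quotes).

Token 1: literal('P'). Output: "P"
Token 2: literal('F'). Output: "PF"
Token 3: backref(off=2, len=4). Buffer before: "PF" (len 2)
  byte 1: read out[0]='P', append. Buffer now: "PFP"
  byte 2: read out[1]='F', append. Buffer now: "PFPF"
  byte 3: read out[2]='P', append. Buffer now: "PFPFP"
  byte 4: read out[3]='F', append. Buffer now: "PFPFPF"

Answer: PFPF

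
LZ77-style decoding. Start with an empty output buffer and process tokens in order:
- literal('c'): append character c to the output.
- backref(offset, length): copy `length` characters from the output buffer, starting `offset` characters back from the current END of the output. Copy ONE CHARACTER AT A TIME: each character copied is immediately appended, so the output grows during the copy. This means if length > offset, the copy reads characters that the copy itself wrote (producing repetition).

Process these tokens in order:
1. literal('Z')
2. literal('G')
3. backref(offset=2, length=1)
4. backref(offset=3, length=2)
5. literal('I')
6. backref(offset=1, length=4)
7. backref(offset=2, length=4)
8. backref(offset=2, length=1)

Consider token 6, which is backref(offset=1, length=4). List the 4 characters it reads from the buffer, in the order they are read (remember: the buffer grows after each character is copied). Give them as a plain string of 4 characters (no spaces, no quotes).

Answer: IIII

Derivation:
Token 1: literal('Z'). Output: "Z"
Token 2: literal('G'). Output: "ZG"
Token 3: backref(off=2, len=1). Copied 'Z' from pos 0. Output: "ZGZ"
Token 4: backref(off=3, len=2). Copied 'ZG' from pos 0. Output: "ZGZZG"
Token 5: literal('I'). Output: "ZGZZGI"
Token 6: backref(off=1, len=4). Buffer before: "ZGZZGI" (len 6)
  byte 1: read out[5]='I', append. Buffer now: "ZGZZGII"
  byte 2: read out[6]='I', append. Buffer now: "ZGZZGIII"
  byte 3: read out[7]='I', append. Buffer now: "ZGZZGIIII"
  byte 4: read out[8]='I', append. Buffer now: "ZGZZGIIIII"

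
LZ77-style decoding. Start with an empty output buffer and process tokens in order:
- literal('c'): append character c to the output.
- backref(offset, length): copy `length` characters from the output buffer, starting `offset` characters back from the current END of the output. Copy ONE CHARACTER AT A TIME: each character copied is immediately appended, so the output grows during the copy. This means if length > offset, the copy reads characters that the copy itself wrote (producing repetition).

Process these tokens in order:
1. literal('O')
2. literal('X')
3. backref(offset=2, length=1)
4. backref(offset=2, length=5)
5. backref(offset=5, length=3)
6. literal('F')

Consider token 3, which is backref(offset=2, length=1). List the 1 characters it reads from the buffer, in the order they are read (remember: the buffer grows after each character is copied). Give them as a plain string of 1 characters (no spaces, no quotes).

Answer: O

Derivation:
Token 1: literal('O'). Output: "O"
Token 2: literal('X'). Output: "OX"
Token 3: backref(off=2, len=1). Buffer before: "OX" (len 2)
  byte 1: read out[0]='O', append. Buffer now: "OXO"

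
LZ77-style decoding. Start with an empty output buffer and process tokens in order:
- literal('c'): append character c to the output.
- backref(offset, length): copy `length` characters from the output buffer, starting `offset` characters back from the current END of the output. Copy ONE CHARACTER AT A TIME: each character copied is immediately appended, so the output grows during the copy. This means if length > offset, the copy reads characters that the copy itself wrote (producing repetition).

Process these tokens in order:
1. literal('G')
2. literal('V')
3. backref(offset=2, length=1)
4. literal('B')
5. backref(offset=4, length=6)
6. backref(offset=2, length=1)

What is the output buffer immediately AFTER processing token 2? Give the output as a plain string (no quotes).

Token 1: literal('G'). Output: "G"
Token 2: literal('V'). Output: "GV"

Answer: GV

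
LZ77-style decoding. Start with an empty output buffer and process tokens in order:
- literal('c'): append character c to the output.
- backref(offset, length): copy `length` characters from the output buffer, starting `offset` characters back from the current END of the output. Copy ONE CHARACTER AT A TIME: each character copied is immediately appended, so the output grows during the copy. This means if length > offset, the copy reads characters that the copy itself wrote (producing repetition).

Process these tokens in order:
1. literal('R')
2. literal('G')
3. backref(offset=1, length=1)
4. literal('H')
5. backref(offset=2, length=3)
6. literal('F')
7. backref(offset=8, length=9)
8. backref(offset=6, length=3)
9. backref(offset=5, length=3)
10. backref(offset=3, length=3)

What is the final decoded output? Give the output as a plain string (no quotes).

Token 1: literal('R'). Output: "R"
Token 2: literal('G'). Output: "RG"
Token 3: backref(off=1, len=1). Copied 'G' from pos 1. Output: "RGG"
Token 4: literal('H'). Output: "RGGH"
Token 5: backref(off=2, len=3) (overlapping!). Copied 'GHG' from pos 2. Output: "RGGHGHG"
Token 6: literal('F'). Output: "RGGHGHGF"
Token 7: backref(off=8, len=9) (overlapping!). Copied 'RGGHGHGFR' from pos 0. Output: "RGGHGHGFRGGHGHGFR"
Token 8: backref(off=6, len=3). Copied 'HGH' from pos 11. Output: "RGGHGHGFRGGHGHGFRHGH"
Token 9: backref(off=5, len=3). Copied 'FRH' from pos 15. Output: "RGGHGHGFRGGHGHGFRHGHFRH"
Token 10: backref(off=3, len=3). Copied 'FRH' from pos 20. Output: "RGGHGHGFRGGHGHGFRHGHFRHFRH"

Answer: RGGHGHGFRGGHGHGFRHGHFRHFRH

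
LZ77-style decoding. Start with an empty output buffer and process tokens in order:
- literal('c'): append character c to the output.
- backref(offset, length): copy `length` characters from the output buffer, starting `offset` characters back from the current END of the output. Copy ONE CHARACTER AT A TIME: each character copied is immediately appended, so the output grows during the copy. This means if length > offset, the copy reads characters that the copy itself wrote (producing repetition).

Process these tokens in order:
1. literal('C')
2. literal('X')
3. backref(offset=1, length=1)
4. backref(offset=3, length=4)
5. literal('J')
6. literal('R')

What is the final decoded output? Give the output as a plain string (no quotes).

Token 1: literal('C'). Output: "C"
Token 2: literal('X'). Output: "CX"
Token 3: backref(off=1, len=1). Copied 'X' from pos 1. Output: "CXX"
Token 4: backref(off=3, len=4) (overlapping!). Copied 'CXXC' from pos 0. Output: "CXXCXXC"
Token 5: literal('J'). Output: "CXXCXXCJ"
Token 6: literal('R'). Output: "CXXCXXCJR"

Answer: CXXCXXCJR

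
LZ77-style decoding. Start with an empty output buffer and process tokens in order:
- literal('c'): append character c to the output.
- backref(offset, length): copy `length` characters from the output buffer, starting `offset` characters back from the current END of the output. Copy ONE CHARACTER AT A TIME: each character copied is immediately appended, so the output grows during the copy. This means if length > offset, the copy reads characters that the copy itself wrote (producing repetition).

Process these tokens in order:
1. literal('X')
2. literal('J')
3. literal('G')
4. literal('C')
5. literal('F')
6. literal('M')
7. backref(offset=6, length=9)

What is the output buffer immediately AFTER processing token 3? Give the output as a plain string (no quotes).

Answer: XJG

Derivation:
Token 1: literal('X'). Output: "X"
Token 2: literal('J'). Output: "XJ"
Token 3: literal('G'). Output: "XJG"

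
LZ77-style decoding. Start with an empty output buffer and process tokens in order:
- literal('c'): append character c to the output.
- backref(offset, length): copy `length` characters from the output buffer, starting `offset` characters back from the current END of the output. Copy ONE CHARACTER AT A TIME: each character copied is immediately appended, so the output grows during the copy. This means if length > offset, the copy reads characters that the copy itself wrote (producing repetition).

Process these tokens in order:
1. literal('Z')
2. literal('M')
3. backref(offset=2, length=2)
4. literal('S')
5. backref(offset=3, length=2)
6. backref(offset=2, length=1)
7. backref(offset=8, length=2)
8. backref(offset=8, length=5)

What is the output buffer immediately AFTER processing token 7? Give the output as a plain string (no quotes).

Token 1: literal('Z'). Output: "Z"
Token 2: literal('M'). Output: "ZM"
Token 3: backref(off=2, len=2). Copied 'ZM' from pos 0. Output: "ZMZM"
Token 4: literal('S'). Output: "ZMZMS"
Token 5: backref(off=3, len=2). Copied 'ZM' from pos 2. Output: "ZMZMSZM"
Token 6: backref(off=2, len=1). Copied 'Z' from pos 5. Output: "ZMZMSZMZ"
Token 7: backref(off=8, len=2). Copied 'ZM' from pos 0. Output: "ZMZMSZMZZM"

Answer: ZMZMSZMZZM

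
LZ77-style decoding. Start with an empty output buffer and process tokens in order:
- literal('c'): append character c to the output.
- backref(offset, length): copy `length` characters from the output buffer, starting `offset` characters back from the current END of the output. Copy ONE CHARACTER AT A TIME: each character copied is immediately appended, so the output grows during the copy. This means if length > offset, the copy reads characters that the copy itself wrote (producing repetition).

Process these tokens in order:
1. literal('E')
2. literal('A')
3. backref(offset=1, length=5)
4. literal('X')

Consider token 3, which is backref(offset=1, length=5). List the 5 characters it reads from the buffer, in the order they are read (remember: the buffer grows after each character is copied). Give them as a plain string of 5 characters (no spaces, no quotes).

Token 1: literal('E'). Output: "E"
Token 2: literal('A'). Output: "EA"
Token 3: backref(off=1, len=5). Buffer before: "EA" (len 2)
  byte 1: read out[1]='A', append. Buffer now: "EAA"
  byte 2: read out[2]='A', append. Buffer now: "EAAA"
  byte 3: read out[3]='A', append. Buffer now: "EAAAA"
  byte 4: read out[4]='A', append. Buffer now: "EAAAAA"
  byte 5: read out[5]='A', append. Buffer now: "EAAAAAA"

Answer: AAAAA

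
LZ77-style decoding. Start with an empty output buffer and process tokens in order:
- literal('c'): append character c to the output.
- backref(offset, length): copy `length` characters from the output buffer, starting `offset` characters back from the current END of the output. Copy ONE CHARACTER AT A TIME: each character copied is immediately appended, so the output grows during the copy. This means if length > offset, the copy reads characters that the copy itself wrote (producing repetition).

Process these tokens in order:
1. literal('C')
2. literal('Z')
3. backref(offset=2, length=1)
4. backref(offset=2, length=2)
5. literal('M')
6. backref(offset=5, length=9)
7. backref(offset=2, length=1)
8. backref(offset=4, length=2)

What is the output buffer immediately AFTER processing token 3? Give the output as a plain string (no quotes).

Answer: CZC

Derivation:
Token 1: literal('C'). Output: "C"
Token 2: literal('Z'). Output: "CZ"
Token 3: backref(off=2, len=1). Copied 'C' from pos 0. Output: "CZC"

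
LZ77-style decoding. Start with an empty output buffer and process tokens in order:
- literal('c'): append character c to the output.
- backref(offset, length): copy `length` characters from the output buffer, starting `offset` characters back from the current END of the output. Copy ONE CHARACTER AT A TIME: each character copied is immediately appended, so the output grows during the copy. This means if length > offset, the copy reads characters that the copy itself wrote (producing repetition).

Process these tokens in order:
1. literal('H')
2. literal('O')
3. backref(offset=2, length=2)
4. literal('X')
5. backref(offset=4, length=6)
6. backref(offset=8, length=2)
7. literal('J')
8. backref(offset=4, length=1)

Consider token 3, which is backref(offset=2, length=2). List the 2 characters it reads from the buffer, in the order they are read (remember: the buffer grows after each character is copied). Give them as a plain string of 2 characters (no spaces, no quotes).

Token 1: literal('H'). Output: "H"
Token 2: literal('O'). Output: "HO"
Token 3: backref(off=2, len=2). Buffer before: "HO" (len 2)
  byte 1: read out[0]='H', append. Buffer now: "HOH"
  byte 2: read out[1]='O', append. Buffer now: "HOHO"

Answer: HO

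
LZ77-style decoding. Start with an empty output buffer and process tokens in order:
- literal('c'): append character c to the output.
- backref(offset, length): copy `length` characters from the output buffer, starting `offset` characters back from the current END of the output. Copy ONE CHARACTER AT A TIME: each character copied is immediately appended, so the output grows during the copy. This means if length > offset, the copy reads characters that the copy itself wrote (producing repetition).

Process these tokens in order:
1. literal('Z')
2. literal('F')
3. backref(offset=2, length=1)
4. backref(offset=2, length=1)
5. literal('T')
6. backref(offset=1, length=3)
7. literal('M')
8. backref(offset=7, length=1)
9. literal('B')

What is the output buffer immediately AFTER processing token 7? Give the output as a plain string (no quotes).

Token 1: literal('Z'). Output: "Z"
Token 2: literal('F'). Output: "ZF"
Token 3: backref(off=2, len=1). Copied 'Z' from pos 0. Output: "ZFZ"
Token 4: backref(off=2, len=1). Copied 'F' from pos 1. Output: "ZFZF"
Token 5: literal('T'). Output: "ZFZFT"
Token 6: backref(off=1, len=3) (overlapping!). Copied 'TTT' from pos 4. Output: "ZFZFTTTT"
Token 7: literal('M'). Output: "ZFZFTTTTM"

Answer: ZFZFTTTTM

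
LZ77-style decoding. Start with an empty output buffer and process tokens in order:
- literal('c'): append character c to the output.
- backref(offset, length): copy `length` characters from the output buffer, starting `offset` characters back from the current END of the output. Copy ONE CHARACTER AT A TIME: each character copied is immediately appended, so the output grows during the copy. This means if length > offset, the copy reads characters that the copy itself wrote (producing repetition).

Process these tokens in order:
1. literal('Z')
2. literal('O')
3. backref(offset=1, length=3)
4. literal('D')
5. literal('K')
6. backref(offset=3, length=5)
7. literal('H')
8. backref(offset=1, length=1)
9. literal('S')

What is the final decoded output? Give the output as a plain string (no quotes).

Token 1: literal('Z'). Output: "Z"
Token 2: literal('O'). Output: "ZO"
Token 3: backref(off=1, len=3) (overlapping!). Copied 'OOO' from pos 1. Output: "ZOOOO"
Token 4: literal('D'). Output: "ZOOOOD"
Token 5: literal('K'). Output: "ZOOOODK"
Token 6: backref(off=3, len=5) (overlapping!). Copied 'ODKOD' from pos 4. Output: "ZOOOODKODKOD"
Token 7: literal('H'). Output: "ZOOOODKODKODH"
Token 8: backref(off=1, len=1). Copied 'H' from pos 12. Output: "ZOOOODKODKODHH"
Token 9: literal('S'). Output: "ZOOOODKODKODHHS"

Answer: ZOOOODKODKODHHS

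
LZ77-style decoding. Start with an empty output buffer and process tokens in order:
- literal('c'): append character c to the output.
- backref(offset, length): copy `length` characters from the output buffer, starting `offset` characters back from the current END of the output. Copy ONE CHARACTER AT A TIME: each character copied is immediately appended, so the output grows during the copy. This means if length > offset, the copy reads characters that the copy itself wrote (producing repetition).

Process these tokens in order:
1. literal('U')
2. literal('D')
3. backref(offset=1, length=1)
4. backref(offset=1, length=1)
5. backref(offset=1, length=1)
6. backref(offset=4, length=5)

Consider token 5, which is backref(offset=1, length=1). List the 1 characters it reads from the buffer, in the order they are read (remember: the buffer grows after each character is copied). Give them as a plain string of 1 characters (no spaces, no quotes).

Answer: D

Derivation:
Token 1: literal('U'). Output: "U"
Token 2: literal('D'). Output: "UD"
Token 3: backref(off=1, len=1). Copied 'D' from pos 1. Output: "UDD"
Token 4: backref(off=1, len=1). Copied 'D' from pos 2. Output: "UDDD"
Token 5: backref(off=1, len=1). Buffer before: "UDDD" (len 4)
  byte 1: read out[3]='D', append. Buffer now: "UDDDD"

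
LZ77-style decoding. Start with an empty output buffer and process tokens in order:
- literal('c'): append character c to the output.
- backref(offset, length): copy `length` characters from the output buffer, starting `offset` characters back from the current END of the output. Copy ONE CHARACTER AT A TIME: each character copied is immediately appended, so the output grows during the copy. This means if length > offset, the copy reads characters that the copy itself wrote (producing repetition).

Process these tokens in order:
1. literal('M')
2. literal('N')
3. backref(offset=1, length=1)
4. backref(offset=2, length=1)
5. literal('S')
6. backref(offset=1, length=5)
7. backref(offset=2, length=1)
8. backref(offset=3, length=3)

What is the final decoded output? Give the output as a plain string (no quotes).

Token 1: literal('M'). Output: "M"
Token 2: literal('N'). Output: "MN"
Token 3: backref(off=1, len=1). Copied 'N' from pos 1. Output: "MNN"
Token 4: backref(off=2, len=1). Copied 'N' from pos 1. Output: "MNNN"
Token 5: literal('S'). Output: "MNNNS"
Token 6: backref(off=1, len=5) (overlapping!). Copied 'SSSSS' from pos 4. Output: "MNNNSSSSSS"
Token 7: backref(off=2, len=1). Copied 'S' from pos 8. Output: "MNNNSSSSSSS"
Token 8: backref(off=3, len=3). Copied 'SSS' from pos 8. Output: "MNNNSSSSSSSSSS"

Answer: MNNNSSSSSSSSSS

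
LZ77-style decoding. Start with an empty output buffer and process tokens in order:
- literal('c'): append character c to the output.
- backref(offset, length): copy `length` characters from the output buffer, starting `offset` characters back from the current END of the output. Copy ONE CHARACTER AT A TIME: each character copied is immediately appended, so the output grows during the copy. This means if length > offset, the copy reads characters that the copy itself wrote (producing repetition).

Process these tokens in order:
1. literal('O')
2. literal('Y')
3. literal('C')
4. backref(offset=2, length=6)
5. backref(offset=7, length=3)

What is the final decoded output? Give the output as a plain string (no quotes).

Answer: OYCYCYCYCCYC

Derivation:
Token 1: literal('O'). Output: "O"
Token 2: literal('Y'). Output: "OY"
Token 3: literal('C'). Output: "OYC"
Token 4: backref(off=2, len=6) (overlapping!). Copied 'YCYCYC' from pos 1. Output: "OYCYCYCYC"
Token 5: backref(off=7, len=3). Copied 'CYC' from pos 2. Output: "OYCYCYCYCCYC"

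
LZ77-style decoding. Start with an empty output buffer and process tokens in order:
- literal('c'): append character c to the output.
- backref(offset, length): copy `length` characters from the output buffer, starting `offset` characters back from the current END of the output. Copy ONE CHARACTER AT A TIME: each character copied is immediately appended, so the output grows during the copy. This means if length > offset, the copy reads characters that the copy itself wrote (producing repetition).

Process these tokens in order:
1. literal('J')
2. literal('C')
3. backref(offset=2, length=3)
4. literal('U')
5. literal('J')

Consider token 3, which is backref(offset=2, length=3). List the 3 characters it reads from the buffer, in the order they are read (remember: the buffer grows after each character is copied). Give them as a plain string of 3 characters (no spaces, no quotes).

Token 1: literal('J'). Output: "J"
Token 2: literal('C'). Output: "JC"
Token 3: backref(off=2, len=3). Buffer before: "JC" (len 2)
  byte 1: read out[0]='J', append. Buffer now: "JCJ"
  byte 2: read out[1]='C', append. Buffer now: "JCJC"
  byte 3: read out[2]='J', append. Buffer now: "JCJCJ"

Answer: JCJ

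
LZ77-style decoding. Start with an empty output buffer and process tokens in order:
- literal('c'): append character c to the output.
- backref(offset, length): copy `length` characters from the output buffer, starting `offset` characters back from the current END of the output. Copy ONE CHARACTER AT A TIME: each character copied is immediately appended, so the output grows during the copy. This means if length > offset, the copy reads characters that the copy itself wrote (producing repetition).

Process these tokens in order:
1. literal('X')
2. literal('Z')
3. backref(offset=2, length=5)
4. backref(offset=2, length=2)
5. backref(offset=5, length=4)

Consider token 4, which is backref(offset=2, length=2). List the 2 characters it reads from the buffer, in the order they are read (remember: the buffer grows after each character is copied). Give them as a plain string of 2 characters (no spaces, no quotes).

Answer: ZX

Derivation:
Token 1: literal('X'). Output: "X"
Token 2: literal('Z'). Output: "XZ"
Token 3: backref(off=2, len=5) (overlapping!). Copied 'XZXZX' from pos 0. Output: "XZXZXZX"
Token 4: backref(off=2, len=2). Buffer before: "XZXZXZX" (len 7)
  byte 1: read out[5]='Z', append. Buffer now: "XZXZXZXZ"
  byte 2: read out[6]='X', append. Buffer now: "XZXZXZXZX"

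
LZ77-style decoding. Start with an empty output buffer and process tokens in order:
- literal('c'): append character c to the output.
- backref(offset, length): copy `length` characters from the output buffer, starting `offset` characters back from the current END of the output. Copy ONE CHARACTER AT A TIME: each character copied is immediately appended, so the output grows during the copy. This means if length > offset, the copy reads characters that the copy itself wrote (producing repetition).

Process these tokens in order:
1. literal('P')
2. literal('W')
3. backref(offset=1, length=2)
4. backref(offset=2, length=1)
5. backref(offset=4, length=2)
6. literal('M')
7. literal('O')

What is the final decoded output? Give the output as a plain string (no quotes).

Answer: PWWWWWWMO

Derivation:
Token 1: literal('P'). Output: "P"
Token 2: literal('W'). Output: "PW"
Token 3: backref(off=1, len=2) (overlapping!). Copied 'WW' from pos 1. Output: "PWWW"
Token 4: backref(off=2, len=1). Copied 'W' from pos 2. Output: "PWWWW"
Token 5: backref(off=4, len=2). Copied 'WW' from pos 1. Output: "PWWWWWW"
Token 6: literal('M'). Output: "PWWWWWWM"
Token 7: literal('O'). Output: "PWWWWWWMO"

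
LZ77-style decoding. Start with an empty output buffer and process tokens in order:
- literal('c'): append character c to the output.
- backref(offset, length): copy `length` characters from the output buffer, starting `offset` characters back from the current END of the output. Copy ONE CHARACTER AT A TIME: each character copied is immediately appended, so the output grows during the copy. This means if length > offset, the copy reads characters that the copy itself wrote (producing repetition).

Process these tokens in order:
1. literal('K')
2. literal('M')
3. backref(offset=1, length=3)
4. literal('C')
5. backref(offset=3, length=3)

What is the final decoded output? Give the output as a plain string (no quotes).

Answer: KMMMMCMMC

Derivation:
Token 1: literal('K'). Output: "K"
Token 2: literal('M'). Output: "KM"
Token 3: backref(off=1, len=3) (overlapping!). Copied 'MMM' from pos 1. Output: "KMMMM"
Token 4: literal('C'). Output: "KMMMMC"
Token 5: backref(off=3, len=3). Copied 'MMC' from pos 3. Output: "KMMMMCMMC"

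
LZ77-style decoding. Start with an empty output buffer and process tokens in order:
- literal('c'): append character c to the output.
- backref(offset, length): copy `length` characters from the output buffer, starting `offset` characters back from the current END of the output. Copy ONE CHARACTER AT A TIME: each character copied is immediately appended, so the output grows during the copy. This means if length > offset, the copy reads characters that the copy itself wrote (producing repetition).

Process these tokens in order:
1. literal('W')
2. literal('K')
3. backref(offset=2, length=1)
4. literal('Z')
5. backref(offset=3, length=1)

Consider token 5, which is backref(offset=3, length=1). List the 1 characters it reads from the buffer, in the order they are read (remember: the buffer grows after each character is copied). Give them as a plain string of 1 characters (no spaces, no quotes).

Token 1: literal('W'). Output: "W"
Token 2: literal('K'). Output: "WK"
Token 3: backref(off=2, len=1). Copied 'W' from pos 0. Output: "WKW"
Token 4: literal('Z'). Output: "WKWZ"
Token 5: backref(off=3, len=1). Buffer before: "WKWZ" (len 4)
  byte 1: read out[1]='K', append. Buffer now: "WKWZK"

Answer: K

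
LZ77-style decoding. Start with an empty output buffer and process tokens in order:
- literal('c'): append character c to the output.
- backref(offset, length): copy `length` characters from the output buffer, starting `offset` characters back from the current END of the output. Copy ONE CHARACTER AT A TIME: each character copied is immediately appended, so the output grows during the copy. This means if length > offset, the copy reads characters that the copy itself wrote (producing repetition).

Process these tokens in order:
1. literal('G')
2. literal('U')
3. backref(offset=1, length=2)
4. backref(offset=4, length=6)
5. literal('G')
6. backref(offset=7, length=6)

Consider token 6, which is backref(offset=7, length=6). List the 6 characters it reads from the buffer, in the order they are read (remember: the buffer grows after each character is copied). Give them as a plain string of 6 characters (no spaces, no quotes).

Answer: GUUUGU

Derivation:
Token 1: literal('G'). Output: "G"
Token 2: literal('U'). Output: "GU"
Token 3: backref(off=1, len=2) (overlapping!). Copied 'UU' from pos 1. Output: "GUUU"
Token 4: backref(off=4, len=6) (overlapping!). Copied 'GUUUGU' from pos 0. Output: "GUUUGUUUGU"
Token 5: literal('G'). Output: "GUUUGUUUGUG"
Token 6: backref(off=7, len=6). Buffer before: "GUUUGUUUGUG" (len 11)
  byte 1: read out[4]='G', append. Buffer now: "GUUUGUUUGUGG"
  byte 2: read out[5]='U', append. Buffer now: "GUUUGUUUGUGGU"
  byte 3: read out[6]='U', append. Buffer now: "GUUUGUUUGUGGUU"
  byte 4: read out[7]='U', append. Buffer now: "GUUUGUUUGUGGUUU"
  byte 5: read out[8]='G', append. Buffer now: "GUUUGUUUGUGGUUUG"
  byte 6: read out[9]='U', append. Buffer now: "GUUUGUUUGUGGUUUGU"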